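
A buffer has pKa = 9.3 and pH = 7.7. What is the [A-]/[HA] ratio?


[A-]/[HA] = 10^(pH - pKa)
= 10^(7.7 - 9.3)
= 0.0251

0.0251


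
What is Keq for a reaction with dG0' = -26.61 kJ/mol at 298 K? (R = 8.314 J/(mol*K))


Keq = exp(-dG0 * 1000 / (R * T))
Keq = exp(-(-26.61) * 1000 / (8.314 * 298))
Keq = 46182.3912

46182.3912


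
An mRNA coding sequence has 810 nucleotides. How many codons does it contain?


codons = nucleotides / 3
codons = 810 / 3 = 270

270


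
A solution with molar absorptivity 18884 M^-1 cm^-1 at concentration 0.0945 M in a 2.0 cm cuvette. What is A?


A = epsilon * c * l
A = 18884 * 0.0945 * 2.0
A = 3569.076

3569.076


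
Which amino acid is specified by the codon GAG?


Standard genetic code lookup.
Codon GAG -> Glu

Glu


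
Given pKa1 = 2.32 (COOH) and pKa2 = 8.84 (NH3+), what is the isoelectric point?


pI = (pKa1 + pKa2) / 2
pI = (2.32 + 8.84) / 2
pI = 5.58

5.58


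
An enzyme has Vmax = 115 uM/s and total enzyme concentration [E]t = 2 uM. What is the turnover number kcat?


kcat = Vmax / [E]t
kcat = 115 / 2
kcat = 57.5 s^-1

57.5 s^-1


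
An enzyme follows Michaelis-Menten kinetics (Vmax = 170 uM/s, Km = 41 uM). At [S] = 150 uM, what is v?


v = Vmax * [S] / (Km + [S])
v = 170 * 150 / (41 + 150)
v = 133.5079 uM/s

133.5079 uM/s


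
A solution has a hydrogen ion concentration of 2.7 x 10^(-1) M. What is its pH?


pH = -log10([H+])
pH = -log10(2.7 x 10^(-1))
pH = 0.5686

0.5686


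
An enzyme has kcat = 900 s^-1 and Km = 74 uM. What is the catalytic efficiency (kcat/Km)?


Catalytic efficiency = kcat / Km
= 900 / 74
= 12.1622 uM^-1*s^-1

12.1622 uM^-1*s^-1


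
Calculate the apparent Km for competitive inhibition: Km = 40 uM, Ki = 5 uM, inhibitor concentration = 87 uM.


Km_app = Km * (1 + [I]/Ki)
Km_app = 40 * (1 + 87/5)
Km_app = 736.0 uM

736.0 uM


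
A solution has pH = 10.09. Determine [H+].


[H+] = 10^(-pH)
[H+] = 10^(-10.09)
[H+] = 8.128e-11 M

8.128e-11 M


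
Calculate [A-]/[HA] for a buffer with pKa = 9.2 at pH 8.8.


[A-]/[HA] = 10^(pH - pKa)
= 10^(8.8 - 9.2)
= 0.3981

0.3981


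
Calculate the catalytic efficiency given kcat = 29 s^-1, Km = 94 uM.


Catalytic efficiency = kcat / Km
= 29 / 94
= 0.3085 uM^-1*s^-1

0.3085 uM^-1*s^-1


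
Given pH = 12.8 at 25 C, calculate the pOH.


pOH = 14 - pH
pOH = 14 - 12.8
pOH = 1.2

1.2


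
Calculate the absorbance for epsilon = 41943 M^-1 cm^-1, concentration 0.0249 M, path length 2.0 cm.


A = epsilon * c * l
A = 41943 * 0.0249 * 2.0
A = 2088.7614

2088.7614


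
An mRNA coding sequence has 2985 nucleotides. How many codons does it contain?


codons = nucleotides / 3
codons = 2985 / 3 = 995

995


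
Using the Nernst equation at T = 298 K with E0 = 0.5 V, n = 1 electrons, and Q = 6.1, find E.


E = E0 - (RT/nF) * ln(Q)
E = 0.5 - (8.314 * 298 / (1 * 96485)) * ln(6.1)
E = 0.4536 V

0.4536 V


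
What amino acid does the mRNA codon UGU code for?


Standard genetic code lookup.
Codon UGU -> Cys

Cys


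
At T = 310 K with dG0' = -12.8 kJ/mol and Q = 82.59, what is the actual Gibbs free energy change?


dG = dG0' + RT * ln(Q) / 1000
dG = -12.8 + 8.314 * 310 * ln(82.59) / 1000
dG = -1.4239 kJ/mol

-1.4239 kJ/mol


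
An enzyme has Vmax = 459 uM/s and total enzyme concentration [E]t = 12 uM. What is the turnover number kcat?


kcat = Vmax / [E]t
kcat = 459 / 12
kcat = 38.25 s^-1

38.25 s^-1


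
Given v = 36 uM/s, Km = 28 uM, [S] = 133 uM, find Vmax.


Vmax = v * (Km + [S]) / [S]
Vmax = 36 * (28 + 133) / 133
Vmax = 43.5789 uM/s

43.5789 uM/s


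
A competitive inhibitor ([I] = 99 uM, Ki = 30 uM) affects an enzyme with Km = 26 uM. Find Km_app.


Km_app = Km * (1 + [I]/Ki)
Km_app = 26 * (1 + 99/30)
Km_app = 111.8 uM

111.8 uM


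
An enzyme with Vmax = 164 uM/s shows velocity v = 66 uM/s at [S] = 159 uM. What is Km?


Km = [S] * (Vmax - v) / v
Km = 159 * (164 - 66) / 66
Km = 236.0909 uM

236.0909 uM


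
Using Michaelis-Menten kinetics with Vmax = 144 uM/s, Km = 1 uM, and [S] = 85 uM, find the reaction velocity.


v = Vmax * [S] / (Km + [S])
v = 144 * 85 / (1 + 85)
v = 142.3256 uM/s

142.3256 uM/s


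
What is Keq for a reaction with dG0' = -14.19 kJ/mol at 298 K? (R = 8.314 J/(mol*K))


Keq = exp(-dG0 * 1000 / (R * T))
Keq = exp(-(-14.19) * 1000 / (8.314 * 298))
Keq = 307.1639

307.1639


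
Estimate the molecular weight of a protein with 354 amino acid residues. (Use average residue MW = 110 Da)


MW = n_residues * 110 Da
MW = 354 * 110
MW = 38940 Da

38940 Da


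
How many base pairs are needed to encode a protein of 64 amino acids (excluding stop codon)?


Each amino acid = 1 codon = 3 bp
bp = 64 * 3 = 192 bp

192 bp


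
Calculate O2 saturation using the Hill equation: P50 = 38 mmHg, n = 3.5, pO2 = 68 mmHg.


Y = pO2^n / (P50^n + pO2^n)
Y = 68^3.5 / (38^3.5 + 68^3.5)
Y = 88.46%

88.46%


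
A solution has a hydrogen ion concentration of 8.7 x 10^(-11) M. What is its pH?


pH = -log10([H+])
pH = -log10(8.7 x 10^(-11))
pH = 10.0605

10.0605


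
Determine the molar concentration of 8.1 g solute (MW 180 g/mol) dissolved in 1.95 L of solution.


C = (mass / MW) / volume
C = (8.1 / 180) / 1.95
C = 0.0231 M

0.0231 M


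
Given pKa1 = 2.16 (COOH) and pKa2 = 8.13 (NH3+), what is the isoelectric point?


pI = (pKa1 + pKa2) / 2
pI = (2.16 + 8.13) / 2
pI = 5.145

5.145


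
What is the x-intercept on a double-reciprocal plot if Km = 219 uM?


x-intercept = -1/Km
= -1/219
= -0.0046 1/uM

-0.0046 1/uM


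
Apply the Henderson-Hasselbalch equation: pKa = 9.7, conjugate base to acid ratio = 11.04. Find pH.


pH = pKa + log10([A-]/[HA])
pH = 9.7 + log10(11.04)
pH = 10.743

10.743


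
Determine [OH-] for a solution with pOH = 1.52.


[OH-] = 10^(-pOH)
[OH-] = 10^(-1.52)
[OH-] = 0.0302 M

0.0302 M


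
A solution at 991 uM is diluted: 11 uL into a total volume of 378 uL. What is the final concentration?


C2 = C1 * V1 / V2
C2 = 991 * 11 / 378
C2 = 28.8386 uM

28.8386 uM


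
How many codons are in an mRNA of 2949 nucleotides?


codons = nucleotides / 3
codons = 2949 / 3 = 983

983


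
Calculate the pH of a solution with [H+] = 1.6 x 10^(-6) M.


pH = -log10([H+])
pH = -log10(1.6 x 10^(-6))
pH = 5.7959

5.7959


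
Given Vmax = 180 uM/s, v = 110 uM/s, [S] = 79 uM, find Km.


Km = [S] * (Vmax - v) / v
Km = 79 * (180 - 110) / 110
Km = 50.2727 uM

50.2727 uM


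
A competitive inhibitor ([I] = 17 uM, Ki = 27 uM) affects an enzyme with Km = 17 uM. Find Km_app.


Km_app = Km * (1 + [I]/Ki)
Km_app = 17 * (1 + 17/27)
Km_app = 27.7037 uM

27.7037 uM


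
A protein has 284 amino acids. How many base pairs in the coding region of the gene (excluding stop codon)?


Each amino acid = 1 codon = 3 bp
bp = 284 * 3 = 852 bp

852 bp


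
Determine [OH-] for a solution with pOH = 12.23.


[OH-] = 10^(-pOH)
[OH-] = 10^(-12.23)
[OH-] = 5.888e-13 M

5.888e-13 M


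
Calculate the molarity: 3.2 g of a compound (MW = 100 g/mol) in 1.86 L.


C = (mass / MW) / volume
C = (3.2 / 100) / 1.86
C = 0.0172 M

0.0172 M


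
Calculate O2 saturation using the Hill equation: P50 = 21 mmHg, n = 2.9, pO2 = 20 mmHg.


Y = pO2^n / (P50^n + pO2^n)
Y = 20^2.9 / (21^2.9 + 20^2.9)
Y = 46.47%

46.47%


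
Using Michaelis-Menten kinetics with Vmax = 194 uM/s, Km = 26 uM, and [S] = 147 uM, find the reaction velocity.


v = Vmax * [S] / (Km + [S])
v = 194 * 147 / (26 + 147)
v = 164.8439 uM/s

164.8439 uM/s


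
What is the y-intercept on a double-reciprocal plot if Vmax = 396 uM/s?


y-intercept = 1/Vmax
= 1/396
= 0.0025 s/uM

0.0025 s/uM


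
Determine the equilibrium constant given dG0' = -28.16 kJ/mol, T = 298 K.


Keq = exp(-dG0 * 1000 / (R * T))
Keq = exp(-(-28.16) * 1000 / (8.314 * 298))
Keq = 86332.928

86332.928


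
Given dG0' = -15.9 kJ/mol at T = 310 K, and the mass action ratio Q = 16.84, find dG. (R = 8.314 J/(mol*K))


dG = dG0' + RT * ln(Q) / 1000
dG = -15.9 + 8.314 * 310 * ln(16.84) / 1000
dG = -8.6222 kJ/mol

-8.6222 kJ/mol


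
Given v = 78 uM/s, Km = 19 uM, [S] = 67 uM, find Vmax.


Vmax = v * (Km + [S]) / [S]
Vmax = 78 * (19 + 67) / 67
Vmax = 100.1194 uM/s

100.1194 uM/s


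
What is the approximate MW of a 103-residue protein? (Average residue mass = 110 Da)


MW = n_residues * 110 Da
MW = 103 * 110
MW = 11330 Da

11330 Da


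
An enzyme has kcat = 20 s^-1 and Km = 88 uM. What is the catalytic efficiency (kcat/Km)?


Catalytic efficiency = kcat / Km
= 20 / 88
= 0.2273 uM^-1*s^-1

0.2273 uM^-1*s^-1


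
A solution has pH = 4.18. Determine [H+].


[H+] = 10^(-pH)
[H+] = 10^(-4.18)
[H+] = 6.607e-05 M

6.607e-05 M


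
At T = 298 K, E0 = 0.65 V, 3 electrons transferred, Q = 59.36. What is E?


E = E0 - (RT/nF) * ln(Q)
E = 0.65 - (8.314 * 298 / (3 * 96485)) * ln(59.36)
E = 0.615 V

0.615 V


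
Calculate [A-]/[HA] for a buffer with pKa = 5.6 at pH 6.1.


[A-]/[HA] = 10^(pH - pKa)
= 10^(6.1 - 5.6)
= 3.1623

3.1623


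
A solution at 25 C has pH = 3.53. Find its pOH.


pOH = 14 - pH
pOH = 14 - 3.53
pOH = 10.47

10.47


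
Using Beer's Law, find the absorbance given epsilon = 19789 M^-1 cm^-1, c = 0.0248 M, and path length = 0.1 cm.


A = epsilon * c * l
A = 19789 * 0.0248 * 0.1
A = 49.0767

49.0767


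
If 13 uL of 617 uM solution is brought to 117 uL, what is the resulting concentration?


C2 = C1 * V1 / V2
C2 = 617 * 13 / 117
C2 = 68.5556 uM

68.5556 uM


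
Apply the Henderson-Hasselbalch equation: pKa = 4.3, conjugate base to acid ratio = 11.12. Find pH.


pH = pKa + log10([A-]/[HA])
pH = 4.3 + log10(11.12)
pH = 5.3461

5.3461


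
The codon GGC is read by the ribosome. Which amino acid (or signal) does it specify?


Standard genetic code lookup.
Codon GGC -> Gly

Gly


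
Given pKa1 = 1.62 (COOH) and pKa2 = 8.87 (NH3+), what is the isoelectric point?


pI = (pKa1 + pKa2) / 2
pI = (1.62 + 8.87) / 2
pI = 5.245

5.245


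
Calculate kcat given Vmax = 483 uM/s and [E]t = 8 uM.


kcat = Vmax / [E]t
kcat = 483 / 8
kcat = 60.375 s^-1

60.375 s^-1


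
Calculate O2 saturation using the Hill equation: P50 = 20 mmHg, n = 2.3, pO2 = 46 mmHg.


Y = pO2^n / (P50^n + pO2^n)
Y = 46^2.3 / (20^2.3 + 46^2.3)
Y = 87.17%

87.17%


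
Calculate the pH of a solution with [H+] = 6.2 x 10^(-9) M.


pH = -log10([H+])
pH = -log10(6.2 x 10^(-9))
pH = 8.2076

8.2076


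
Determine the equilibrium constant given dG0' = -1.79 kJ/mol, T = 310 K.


Keq = exp(-dG0 * 1000 / (R * T))
Keq = exp(-(-1.79) * 1000 / (8.314 * 310))
Keq = 2.0027

2.0027


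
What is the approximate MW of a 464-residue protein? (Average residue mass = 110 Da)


MW = n_residues * 110 Da
MW = 464 * 110
MW = 51040 Da

51040 Da


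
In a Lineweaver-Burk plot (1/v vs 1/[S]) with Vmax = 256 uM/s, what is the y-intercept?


y-intercept = 1/Vmax
= 1/256
= 0.0039 s/uM

0.0039 s/uM


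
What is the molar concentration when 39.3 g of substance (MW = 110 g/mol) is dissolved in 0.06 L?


C = (mass / MW) / volume
C = (39.3 / 110) / 0.06
C = 5.9545 M

5.9545 M


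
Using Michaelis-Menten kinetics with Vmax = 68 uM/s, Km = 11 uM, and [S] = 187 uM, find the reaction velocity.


v = Vmax * [S] / (Km + [S])
v = 68 * 187 / (11 + 187)
v = 64.2222 uM/s

64.2222 uM/s


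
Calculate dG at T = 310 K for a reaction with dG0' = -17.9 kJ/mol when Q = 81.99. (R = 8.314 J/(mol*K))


dG = dG0' + RT * ln(Q) / 1000
dG = -17.9 + 8.314 * 310 * ln(81.99) / 1000
dG = -6.5427 kJ/mol

-6.5427 kJ/mol


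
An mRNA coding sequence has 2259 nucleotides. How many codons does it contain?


codons = nucleotides / 3
codons = 2259 / 3 = 753

753


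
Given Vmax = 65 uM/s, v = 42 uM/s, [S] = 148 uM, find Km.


Km = [S] * (Vmax - v) / v
Km = 148 * (65 - 42) / 42
Km = 81.0476 uM

81.0476 uM


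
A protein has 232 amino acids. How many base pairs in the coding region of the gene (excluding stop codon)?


Each amino acid = 1 codon = 3 bp
bp = 232 * 3 = 696 bp

696 bp


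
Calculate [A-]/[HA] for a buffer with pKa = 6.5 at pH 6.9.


[A-]/[HA] = 10^(pH - pKa)
= 10^(6.9 - 6.5)
= 2.5119

2.5119


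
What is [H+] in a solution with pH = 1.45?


[H+] = 10^(-pH)
[H+] = 10^(-1.45)
[H+] = 0.0355 M

0.0355 M


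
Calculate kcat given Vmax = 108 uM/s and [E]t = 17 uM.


kcat = Vmax / [E]t
kcat = 108 / 17
kcat = 6.3529 s^-1

6.3529 s^-1


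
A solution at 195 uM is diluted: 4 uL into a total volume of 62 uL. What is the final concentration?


C2 = C1 * V1 / V2
C2 = 195 * 4 / 62
C2 = 12.5806 uM

12.5806 uM


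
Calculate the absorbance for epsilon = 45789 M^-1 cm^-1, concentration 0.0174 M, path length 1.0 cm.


A = epsilon * c * l
A = 45789 * 0.0174 * 1.0
A = 796.7286

796.7286


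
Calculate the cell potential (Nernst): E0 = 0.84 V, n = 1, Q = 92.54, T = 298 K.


E = E0 - (RT/nF) * ln(Q)
E = 0.84 - (8.314 * 298 / (1 * 96485)) * ln(92.54)
E = 0.7237 V

0.7237 V


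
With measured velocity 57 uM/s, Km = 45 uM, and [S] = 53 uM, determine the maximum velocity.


Vmax = v * (Km + [S]) / [S]
Vmax = 57 * (45 + 53) / 53
Vmax = 105.3962 uM/s

105.3962 uM/s


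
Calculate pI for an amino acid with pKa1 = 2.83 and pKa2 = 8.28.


pI = (pKa1 + pKa2) / 2
pI = (2.83 + 8.28) / 2
pI = 5.555

5.555


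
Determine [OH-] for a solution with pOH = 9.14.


[OH-] = 10^(-pOH)
[OH-] = 10^(-9.14)
[OH-] = 7.244e-10 M

7.244e-10 M


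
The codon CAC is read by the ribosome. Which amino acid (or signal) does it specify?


Standard genetic code lookup.
Codon CAC -> His

His


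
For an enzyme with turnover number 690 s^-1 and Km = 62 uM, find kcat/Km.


Catalytic efficiency = kcat / Km
= 690 / 62
= 11.129 uM^-1*s^-1

11.129 uM^-1*s^-1


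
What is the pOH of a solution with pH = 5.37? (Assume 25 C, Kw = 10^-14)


pOH = 14 - pH
pOH = 14 - 5.37
pOH = 8.63

8.63


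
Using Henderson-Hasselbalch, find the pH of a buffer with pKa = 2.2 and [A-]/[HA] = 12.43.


pH = pKa + log10([A-]/[HA])
pH = 2.2 + log10(12.43)
pH = 3.2945

3.2945


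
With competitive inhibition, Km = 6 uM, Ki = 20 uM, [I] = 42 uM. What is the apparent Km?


Km_app = Km * (1 + [I]/Ki)
Km_app = 6 * (1 + 42/20)
Km_app = 18.6 uM

18.6 uM


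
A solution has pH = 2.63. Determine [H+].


[H+] = 10^(-pH)
[H+] = 10^(-2.63)
[H+] = 0.0023 M

0.0023 M


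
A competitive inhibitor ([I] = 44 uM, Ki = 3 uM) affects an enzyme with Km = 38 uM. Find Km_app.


Km_app = Km * (1 + [I]/Ki)
Km_app = 38 * (1 + 44/3)
Km_app = 595.3333 uM

595.3333 uM


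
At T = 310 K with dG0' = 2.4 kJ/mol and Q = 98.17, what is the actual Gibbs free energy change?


dG = dG0' + RT * ln(Q) / 1000
dG = 2.4 + 8.314 * 310 * ln(98.17) / 1000
dG = 14.2215 kJ/mol

14.2215 kJ/mol


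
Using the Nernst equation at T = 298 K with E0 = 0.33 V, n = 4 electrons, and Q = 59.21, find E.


E = E0 - (RT/nF) * ln(Q)
E = 0.33 - (8.314 * 298 / (4 * 96485)) * ln(59.21)
E = 0.3038 V

0.3038 V


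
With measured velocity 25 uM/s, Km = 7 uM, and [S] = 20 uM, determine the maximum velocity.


Vmax = v * (Km + [S]) / [S]
Vmax = 25 * (7 + 20) / 20
Vmax = 33.75 uM/s

33.75 uM/s


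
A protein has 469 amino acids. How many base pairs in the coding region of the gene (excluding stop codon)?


Each amino acid = 1 codon = 3 bp
bp = 469 * 3 = 1407 bp

1407 bp


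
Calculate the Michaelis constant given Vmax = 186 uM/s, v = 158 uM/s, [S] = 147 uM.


Km = [S] * (Vmax - v) / v
Km = 147 * (186 - 158) / 158
Km = 26.0506 uM

26.0506 uM


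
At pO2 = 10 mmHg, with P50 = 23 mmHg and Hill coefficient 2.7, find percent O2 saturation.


Y = pO2^n / (P50^n + pO2^n)
Y = 10^2.7 / (23^2.7 + 10^2.7)
Y = 9.54%

9.54%


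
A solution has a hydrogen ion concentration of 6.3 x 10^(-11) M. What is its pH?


pH = -log10([H+])
pH = -log10(6.3 x 10^(-11))
pH = 10.2007

10.2007


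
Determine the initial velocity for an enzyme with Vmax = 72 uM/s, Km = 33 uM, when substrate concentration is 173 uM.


v = Vmax * [S] / (Km + [S])
v = 72 * 173 / (33 + 173)
v = 60.466 uM/s

60.466 uM/s


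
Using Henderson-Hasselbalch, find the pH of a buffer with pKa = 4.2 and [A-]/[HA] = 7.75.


pH = pKa + log10([A-]/[HA])
pH = 4.2 + log10(7.75)
pH = 5.0893

5.0893


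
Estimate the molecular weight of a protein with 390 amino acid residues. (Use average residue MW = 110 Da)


MW = n_residues * 110 Da
MW = 390 * 110
MW = 42900 Da

42900 Da


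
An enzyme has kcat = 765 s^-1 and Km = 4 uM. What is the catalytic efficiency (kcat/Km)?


Catalytic efficiency = kcat / Km
= 765 / 4
= 191.25 uM^-1*s^-1

191.25 uM^-1*s^-1


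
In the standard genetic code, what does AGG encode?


Standard genetic code lookup.
Codon AGG -> Arg

Arg


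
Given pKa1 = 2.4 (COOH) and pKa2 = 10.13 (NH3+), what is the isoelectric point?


pI = (pKa1 + pKa2) / 2
pI = (2.4 + 10.13) / 2
pI = 6.265

6.265


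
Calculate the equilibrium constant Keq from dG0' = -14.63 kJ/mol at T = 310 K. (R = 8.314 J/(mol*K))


Keq = exp(-dG0 * 1000 / (R * T))
Keq = exp(-(-14.63) * 1000 / (8.314 * 310))
Keq = 291.8953

291.8953


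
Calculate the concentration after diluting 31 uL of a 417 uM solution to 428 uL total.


C2 = C1 * V1 / V2
C2 = 417 * 31 / 428
C2 = 30.2033 uM

30.2033 uM


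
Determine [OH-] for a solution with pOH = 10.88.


[OH-] = 10^(-pOH)
[OH-] = 10^(-10.88)
[OH-] = 1.318e-11 M

1.318e-11 M


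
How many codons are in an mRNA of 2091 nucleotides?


codons = nucleotides / 3
codons = 2091 / 3 = 697

697


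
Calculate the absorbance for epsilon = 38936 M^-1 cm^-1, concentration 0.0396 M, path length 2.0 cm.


A = epsilon * c * l
A = 38936 * 0.0396 * 2.0
A = 3083.7312

3083.7312


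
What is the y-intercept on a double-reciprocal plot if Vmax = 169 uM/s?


y-intercept = 1/Vmax
= 1/169
= 0.0059 s/uM

0.0059 s/uM


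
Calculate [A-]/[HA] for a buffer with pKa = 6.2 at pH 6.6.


[A-]/[HA] = 10^(pH - pKa)
= 10^(6.6 - 6.2)
= 2.5119

2.5119


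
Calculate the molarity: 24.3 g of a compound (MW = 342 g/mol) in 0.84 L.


C = (mass / MW) / volume
C = (24.3 / 342) / 0.84
C = 0.0846 M

0.0846 M


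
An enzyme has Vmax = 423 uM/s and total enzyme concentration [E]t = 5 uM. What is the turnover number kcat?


kcat = Vmax / [E]t
kcat = 423 / 5
kcat = 84.6 s^-1

84.6 s^-1


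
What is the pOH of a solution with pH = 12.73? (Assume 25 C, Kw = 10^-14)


pOH = 14 - pH
pOH = 14 - 12.73
pOH = 1.27

1.27


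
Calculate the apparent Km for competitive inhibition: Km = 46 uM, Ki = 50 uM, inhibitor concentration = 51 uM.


Km_app = Km * (1 + [I]/Ki)
Km_app = 46 * (1 + 51/50)
Km_app = 92.92 uM

92.92 uM


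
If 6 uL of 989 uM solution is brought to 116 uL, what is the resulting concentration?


C2 = C1 * V1 / V2
C2 = 989 * 6 / 116
C2 = 51.1552 uM

51.1552 uM


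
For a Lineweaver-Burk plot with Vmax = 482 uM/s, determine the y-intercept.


y-intercept = 1/Vmax
= 1/482
= 0.0021 s/uM

0.0021 s/uM


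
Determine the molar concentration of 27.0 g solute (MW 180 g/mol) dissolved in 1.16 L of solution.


C = (mass / MW) / volume
C = (27.0 / 180) / 1.16
C = 0.1293 M

0.1293 M


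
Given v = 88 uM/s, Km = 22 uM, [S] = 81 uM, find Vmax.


Vmax = v * (Km + [S]) / [S]
Vmax = 88 * (22 + 81) / 81
Vmax = 111.9012 uM/s

111.9012 uM/s


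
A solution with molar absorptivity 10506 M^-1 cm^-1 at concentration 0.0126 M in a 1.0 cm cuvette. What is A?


A = epsilon * c * l
A = 10506 * 0.0126 * 1.0
A = 132.3756

132.3756


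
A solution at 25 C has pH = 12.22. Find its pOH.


pOH = 14 - pH
pOH = 14 - 12.22
pOH = 1.78

1.78


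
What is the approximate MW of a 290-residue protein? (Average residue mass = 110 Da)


MW = n_residues * 110 Da
MW = 290 * 110
MW = 31900 Da

31900 Da


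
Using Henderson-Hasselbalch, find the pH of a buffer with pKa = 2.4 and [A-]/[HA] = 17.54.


pH = pKa + log10([A-]/[HA])
pH = 2.4 + log10(17.54)
pH = 3.644

3.644


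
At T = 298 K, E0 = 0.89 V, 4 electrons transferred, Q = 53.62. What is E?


E = E0 - (RT/nF) * ln(Q)
E = 0.89 - (8.314 * 298 / (4 * 96485)) * ln(53.62)
E = 0.8644 V

0.8644 V


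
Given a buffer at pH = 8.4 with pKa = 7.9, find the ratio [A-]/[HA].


[A-]/[HA] = 10^(pH - pKa)
= 10^(8.4 - 7.9)
= 3.1623

3.1623


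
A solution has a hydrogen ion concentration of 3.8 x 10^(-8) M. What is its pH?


pH = -log10([H+])
pH = -log10(3.8 x 10^(-8))
pH = 7.4202

7.4202


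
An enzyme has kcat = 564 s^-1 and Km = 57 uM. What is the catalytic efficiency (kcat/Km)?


Catalytic efficiency = kcat / Km
= 564 / 57
= 9.8947 uM^-1*s^-1

9.8947 uM^-1*s^-1


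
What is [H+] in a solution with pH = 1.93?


[H+] = 10^(-pH)
[H+] = 10^(-1.93)
[H+] = 0.0117 M

0.0117 M


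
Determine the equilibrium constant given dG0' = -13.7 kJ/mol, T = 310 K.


Keq = exp(-dG0 * 1000 / (R * T))
Keq = exp(-(-13.7) * 1000 / (8.314 * 310))
Keq = 203.478

203.478


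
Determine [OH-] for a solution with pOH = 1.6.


[OH-] = 10^(-pOH)
[OH-] = 10^(-1.6)
[OH-] = 0.0251 M

0.0251 M


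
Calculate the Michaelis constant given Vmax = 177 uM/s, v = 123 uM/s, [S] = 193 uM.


Km = [S] * (Vmax - v) / v
Km = 193 * (177 - 123) / 123
Km = 84.7317 uM

84.7317 uM


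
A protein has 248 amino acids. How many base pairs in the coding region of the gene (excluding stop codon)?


Each amino acid = 1 codon = 3 bp
bp = 248 * 3 = 744 bp

744 bp


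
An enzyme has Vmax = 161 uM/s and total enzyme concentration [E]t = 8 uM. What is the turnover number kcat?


kcat = Vmax / [E]t
kcat = 161 / 8
kcat = 20.125 s^-1

20.125 s^-1


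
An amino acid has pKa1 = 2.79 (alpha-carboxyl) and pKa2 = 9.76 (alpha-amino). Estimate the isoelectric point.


pI = (pKa1 + pKa2) / 2
pI = (2.79 + 9.76) / 2
pI = 6.275

6.275


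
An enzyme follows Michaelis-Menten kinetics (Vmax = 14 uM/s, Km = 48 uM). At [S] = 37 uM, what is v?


v = Vmax * [S] / (Km + [S])
v = 14 * 37 / (48 + 37)
v = 6.0941 uM/s

6.0941 uM/s


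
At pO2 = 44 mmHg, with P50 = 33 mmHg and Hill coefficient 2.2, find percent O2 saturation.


Y = pO2^n / (P50^n + pO2^n)
Y = 44^2.2 / (33^2.2 + 44^2.2)
Y = 65.31%

65.31%


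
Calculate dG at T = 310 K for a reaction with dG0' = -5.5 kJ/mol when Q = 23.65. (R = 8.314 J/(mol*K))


dG = dG0' + RT * ln(Q) / 1000
dG = -5.5 + 8.314 * 310 * ln(23.65) / 1000
dG = 2.6531 kJ/mol

2.6531 kJ/mol


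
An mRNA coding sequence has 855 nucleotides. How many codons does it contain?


codons = nucleotides / 3
codons = 855 / 3 = 285

285


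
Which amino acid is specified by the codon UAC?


Standard genetic code lookup.
Codon UAC -> Tyr

Tyr


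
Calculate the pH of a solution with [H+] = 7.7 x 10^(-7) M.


pH = -log10([H+])
pH = -log10(7.7 x 10^(-7))
pH = 6.1135

6.1135


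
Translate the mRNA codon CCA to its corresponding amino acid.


Standard genetic code lookup.
Codon CCA -> Pro

Pro


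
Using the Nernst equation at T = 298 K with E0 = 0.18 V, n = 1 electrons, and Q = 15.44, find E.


E = E0 - (RT/nF) * ln(Q)
E = 0.18 - (8.314 * 298 / (1 * 96485)) * ln(15.44)
E = 0.1097 V

0.1097 V


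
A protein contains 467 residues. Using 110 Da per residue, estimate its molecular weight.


MW = n_residues * 110 Da
MW = 467 * 110
MW = 51370 Da

51370 Da


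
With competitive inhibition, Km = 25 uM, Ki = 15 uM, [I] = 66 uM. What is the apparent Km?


Km_app = Km * (1 + [I]/Ki)
Km_app = 25 * (1 + 66/15)
Km_app = 135.0 uM

135.0 uM


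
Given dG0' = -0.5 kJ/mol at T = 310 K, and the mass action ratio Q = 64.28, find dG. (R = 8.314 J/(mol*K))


dG = dG0' + RT * ln(Q) / 1000
dG = -0.5 + 8.314 * 310 * ln(64.28) / 1000
dG = 10.2301 kJ/mol

10.2301 kJ/mol


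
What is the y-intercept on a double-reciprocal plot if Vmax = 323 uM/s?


y-intercept = 1/Vmax
= 1/323
= 0.0031 s/uM

0.0031 s/uM


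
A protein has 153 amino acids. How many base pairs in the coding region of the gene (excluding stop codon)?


Each amino acid = 1 codon = 3 bp
bp = 153 * 3 = 459 bp

459 bp


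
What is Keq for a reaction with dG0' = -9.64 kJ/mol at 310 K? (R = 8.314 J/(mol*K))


Keq = exp(-dG0 * 1000 / (R * T))
Keq = exp(-(-9.64) * 1000 / (8.314 * 310))
Keq = 42.1102

42.1102


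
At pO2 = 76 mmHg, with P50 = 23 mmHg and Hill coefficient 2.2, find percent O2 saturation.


Y = pO2^n / (P50^n + pO2^n)
Y = 76^2.2 / (23^2.2 + 76^2.2)
Y = 93.27%

93.27%


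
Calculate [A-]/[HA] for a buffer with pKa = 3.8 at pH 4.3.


[A-]/[HA] = 10^(pH - pKa)
= 10^(4.3 - 3.8)
= 3.1623

3.1623


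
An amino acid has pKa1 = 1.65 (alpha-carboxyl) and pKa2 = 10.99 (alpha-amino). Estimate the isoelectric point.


pI = (pKa1 + pKa2) / 2
pI = (1.65 + 10.99) / 2
pI = 6.32

6.32


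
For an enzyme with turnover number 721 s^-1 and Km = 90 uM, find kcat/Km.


Catalytic efficiency = kcat / Km
= 721 / 90
= 8.0111 uM^-1*s^-1

8.0111 uM^-1*s^-1


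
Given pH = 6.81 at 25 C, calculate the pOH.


pOH = 14 - pH
pOH = 14 - 6.81
pOH = 7.19

7.19


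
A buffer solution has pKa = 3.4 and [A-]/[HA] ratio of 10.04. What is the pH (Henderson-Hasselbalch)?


pH = pKa + log10([A-]/[HA])
pH = 3.4 + log10(10.04)
pH = 4.4017

4.4017


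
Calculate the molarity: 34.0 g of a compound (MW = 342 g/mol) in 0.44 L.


C = (mass / MW) / volume
C = (34.0 / 342) / 0.44
C = 0.2259 M

0.2259 M


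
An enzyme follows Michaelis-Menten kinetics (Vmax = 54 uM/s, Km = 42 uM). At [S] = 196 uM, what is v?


v = Vmax * [S] / (Km + [S])
v = 54 * 196 / (42 + 196)
v = 44.4706 uM/s

44.4706 uM/s


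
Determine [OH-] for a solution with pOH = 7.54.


[OH-] = 10^(-pOH)
[OH-] = 10^(-7.54)
[OH-] = 2.884e-08 M

2.884e-08 M


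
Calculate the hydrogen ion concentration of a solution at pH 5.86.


[H+] = 10^(-pH)
[H+] = 10^(-5.86)
[H+] = 1.380e-06 M

1.380e-06 M


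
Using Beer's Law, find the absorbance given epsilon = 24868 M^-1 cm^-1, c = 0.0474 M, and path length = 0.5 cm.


A = epsilon * c * l
A = 24868 * 0.0474 * 0.5
A = 589.3716

589.3716


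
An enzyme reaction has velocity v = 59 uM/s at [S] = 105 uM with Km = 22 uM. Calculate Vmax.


Vmax = v * (Km + [S]) / [S]
Vmax = 59 * (22 + 105) / 105
Vmax = 71.3619 uM/s

71.3619 uM/s


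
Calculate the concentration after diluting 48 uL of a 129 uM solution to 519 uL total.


C2 = C1 * V1 / V2
C2 = 129 * 48 / 519
C2 = 11.9306 uM

11.9306 uM


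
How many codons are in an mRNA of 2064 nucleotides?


codons = nucleotides / 3
codons = 2064 / 3 = 688

688


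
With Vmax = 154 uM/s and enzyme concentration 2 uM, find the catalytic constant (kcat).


kcat = Vmax / [E]t
kcat = 154 / 2
kcat = 77.0 s^-1

77.0 s^-1


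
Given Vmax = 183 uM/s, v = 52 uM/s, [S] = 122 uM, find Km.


Km = [S] * (Vmax - v) / v
Km = 122 * (183 - 52) / 52
Km = 307.3462 uM

307.3462 uM


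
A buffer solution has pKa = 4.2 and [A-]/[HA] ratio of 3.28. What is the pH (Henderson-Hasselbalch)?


pH = pKa + log10([A-]/[HA])
pH = 4.2 + log10(3.28)
pH = 4.7159

4.7159


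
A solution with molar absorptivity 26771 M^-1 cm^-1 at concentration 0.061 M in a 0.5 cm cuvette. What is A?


A = epsilon * c * l
A = 26771 * 0.061 * 0.5
A = 816.5155

816.5155


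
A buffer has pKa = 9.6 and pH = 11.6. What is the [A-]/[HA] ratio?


[A-]/[HA] = 10^(pH - pKa)
= 10^(11.6 - 9.6)
= 100.0

100.0


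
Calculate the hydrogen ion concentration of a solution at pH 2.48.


[H+] = 10^(-pH)
[H+] = 10^(-2.48)
[H+] = 0.0033 M

0.0033 M


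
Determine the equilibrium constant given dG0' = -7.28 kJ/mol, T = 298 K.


Keq = exp(-dG0 * 1000 / (R * T))
Keq = exp(-(-7.28) * 1000 / (8.314 * 298))
Keq = 18.8849

18.8849


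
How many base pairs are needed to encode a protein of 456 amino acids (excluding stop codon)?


Each amino acid = 1 codon = 3 bp
bp = 456 * 3 = 1368 bp

1368 bp


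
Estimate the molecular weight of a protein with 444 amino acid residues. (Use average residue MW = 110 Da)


MW = n_residues * 110 Da
MW = 444 * 110
MW = 48840 Da

48840 Da


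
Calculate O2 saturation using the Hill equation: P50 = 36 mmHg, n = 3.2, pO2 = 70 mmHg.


Y = pO2^n / (P50^n + pO2^n)
Y = 70^3.2 / (36^3.2 + 70^3.2)
Y = 89.36%

89.36%


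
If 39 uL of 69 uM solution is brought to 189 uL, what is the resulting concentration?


C2 = C1 * V1 / V2
C2 = 69 * 39 / 189
C2 = 14.2381 uM

14.2381 uM


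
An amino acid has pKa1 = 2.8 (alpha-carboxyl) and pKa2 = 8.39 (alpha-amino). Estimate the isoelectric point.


pI = (pKa1 + pKa2) / 2
pI = (2.8 + 8.39) / 2
pI = 5.595

5.595


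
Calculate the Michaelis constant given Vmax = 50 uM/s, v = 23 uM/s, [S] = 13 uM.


Km = [S] * (Vmax - v) / v
Km = 13 * (50 - 23) / 23
Km = 15.2609 uM

15.2609 uM


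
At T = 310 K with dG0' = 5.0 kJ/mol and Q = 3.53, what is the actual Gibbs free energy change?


dG = dG0' + RT * ln(Q) / 1000
dG = 5.0 + 8.314 * 310 * ln(3.53) / 1000
dG = 8.2508 kJ/mol

8.2508 kJ/mol


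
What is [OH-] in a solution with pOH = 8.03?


[OH-] = 10^(-pOH)
[OH-] = 10^(-8.03)
[OH-] = 9.333e-09 M

9.333e-09 M


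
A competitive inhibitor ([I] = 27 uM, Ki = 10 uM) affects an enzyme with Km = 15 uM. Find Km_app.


Km_app = Km * (1 + [I]/Ki)
Km_app = 15 * (1 + 27/10)
Km_app = 55.5 uM

55.5 uM


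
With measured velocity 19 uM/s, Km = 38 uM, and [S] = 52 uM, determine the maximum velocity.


Vmax = v * (Km + [S]) / [S]
Vmax = 19 * (38 + 52) / 52
Vmax = 32.8846 uM/s

32.8846 uM/s


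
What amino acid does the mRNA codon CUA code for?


Standard genetic code lookup.
Codon CUA -> Leu

Leu


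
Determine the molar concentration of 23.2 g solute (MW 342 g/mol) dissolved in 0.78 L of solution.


C = (mass / MW) / volume
C = (23.2 / 342) / 0.78
C = 0.087 M

0.087 M


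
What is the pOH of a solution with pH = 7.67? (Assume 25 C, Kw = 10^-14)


pOH = 14 - pH
pOH = 14 - 7.67
pOH = 6.33

6.33


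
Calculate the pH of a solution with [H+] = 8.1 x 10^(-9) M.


pH = -log10([H+])
pH = -log10(8.1 x 10^(-9))
pH = 8.0915

8.0915


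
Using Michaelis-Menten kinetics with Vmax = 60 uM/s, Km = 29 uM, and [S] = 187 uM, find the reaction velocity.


v = Vmax * [S] / (Km + [S])
v = 60 * 187 / (29 + 187)
v = 51.9444 uM/s

51.9444 uM/s


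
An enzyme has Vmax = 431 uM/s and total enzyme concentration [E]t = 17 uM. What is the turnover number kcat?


kcat = Vmax / [E]t
kcat = 431 / 17
kcat = 25.3529 s^-1

25.3529 s^-1


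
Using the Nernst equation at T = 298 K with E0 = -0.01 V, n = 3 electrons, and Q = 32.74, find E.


E = E0 - (RT/nF) * ln(Q)
E = -0.01 - (8.314 * 298 / (3 * 96485)) * ln(32.74)
E = -0.0399 V

-0.0399 V


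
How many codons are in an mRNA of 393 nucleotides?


codons = nucleotides / 3
codons = 393 / 3 = 131

131


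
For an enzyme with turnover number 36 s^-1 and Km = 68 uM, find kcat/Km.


Catalytic efficiency = kcat / Km
= 36 / 68
= 0.5294 uM^-1*s^-1

0.5294 uM^-1*s^-1


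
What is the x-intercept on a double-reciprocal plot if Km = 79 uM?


x-intercept = -1/Km
= -1/79
= -0.0127 1/uM

-0.0127 1/uM


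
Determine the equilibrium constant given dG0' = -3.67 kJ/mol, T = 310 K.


Keq = exp(-dG0 * 1000 / (R * T))
Keq = exp(-(-3.67) * 1000 / (8.314 * 310))
Keq = 4.1535

4.1535


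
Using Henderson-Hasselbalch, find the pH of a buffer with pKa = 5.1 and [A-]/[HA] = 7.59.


pH = pKa + log10([A-]/[HA])
pH = 5.1 + log10(7.59)
pH = 5.9802

5.9802


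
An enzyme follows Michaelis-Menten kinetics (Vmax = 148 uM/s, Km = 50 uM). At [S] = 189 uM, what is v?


v = Vmax * [S] / (Km + [S])
v = 148 * 189 / (50 + 189)
v = 117.0377 uM/s

117.0377 uM/s


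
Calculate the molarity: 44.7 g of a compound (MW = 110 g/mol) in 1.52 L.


C = (mass / MW) / volume
C = (44.7 / 110) / 1.52
C = 0.2673 M

0.2673 M


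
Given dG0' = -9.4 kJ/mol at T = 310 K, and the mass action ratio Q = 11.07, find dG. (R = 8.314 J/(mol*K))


dG = dG0' + RT * ln(Q) / 1000
dG = -9.4 + 8.314 * 310 * ln(11.07) / 1000
dG = -3.2035 kJ/mol

-3.2035 kJ/mol


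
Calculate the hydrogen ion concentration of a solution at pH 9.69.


[H+] = 10^(-pH)
[H+] = 10^(-9.69)
[H+] = 2.042e-10 M

2.042e-10 M


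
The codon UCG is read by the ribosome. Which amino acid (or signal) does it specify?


Standard genetic code lookup.
Codon UCG -> Ser

Ser


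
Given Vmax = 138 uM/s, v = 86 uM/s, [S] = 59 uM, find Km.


Km = [S] * (Vmax - v) / v
Km = 59 * (138 - 86) / 86
Km = 35.6744 uM

35.6744 uM


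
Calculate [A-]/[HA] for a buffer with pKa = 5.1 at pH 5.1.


[A-]/[HA] = 10^(pH - pKa)
= 10^(5.1 - 5.1)
= 1.0

1.0


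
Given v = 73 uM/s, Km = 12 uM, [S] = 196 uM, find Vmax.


Vmax = v * (Km + [S]) / [S]
Vmax = 73 * (12 + 196) / 196
Vmax = 77.4694 uM/s

77.4694 uM/s


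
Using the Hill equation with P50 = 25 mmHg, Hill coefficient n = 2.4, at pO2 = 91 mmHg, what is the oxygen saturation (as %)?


Y = pO2^n / (P50^n + pO2^n)
Y = 91^2.4 / (25^2.4 + 91^2.4)
Y = 95.69%

95.69%


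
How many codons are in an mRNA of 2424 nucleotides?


codons = nucleotides / 3
codons = 2424 / 3 = 808

808


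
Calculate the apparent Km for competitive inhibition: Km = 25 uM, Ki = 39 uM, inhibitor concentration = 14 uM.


Km_app = Km * (1 + [I]/Ki)
Km_app = 25 * (1 + 14/39)
Km_app = 33.9744 uM

33.9744 uM


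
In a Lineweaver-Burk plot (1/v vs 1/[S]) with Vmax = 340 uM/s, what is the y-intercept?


y-intercept = 1/Vmax
= 1/340
= 0.0029 s/uM

0.0029 s/uM


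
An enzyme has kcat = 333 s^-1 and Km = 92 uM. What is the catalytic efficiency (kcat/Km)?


Catalytic efficiency = kcat / Km
= 333 / 92
= 3.6196 uM^-1*s^-1

3.6196 uM^-1*s^-1


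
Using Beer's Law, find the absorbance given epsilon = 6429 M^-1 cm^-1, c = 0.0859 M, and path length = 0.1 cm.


A = epsilon * c * l
A = 6429 * 0.0859 * 0.1
A = 55.2251

55.2251


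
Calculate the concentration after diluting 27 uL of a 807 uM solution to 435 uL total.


C2 = C1 * V1 / V2
C2 = 807 * 27 / 435
C2 = 50.0897 uM

50.0897 uM


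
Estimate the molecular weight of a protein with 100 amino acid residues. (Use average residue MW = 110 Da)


MW = n_residues * 110 Da
MW = 100 * 110
MW = 11000 Da

11000 Da


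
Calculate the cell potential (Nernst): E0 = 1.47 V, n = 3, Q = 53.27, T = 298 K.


E = E0 - (RT/nF) * ln(Q)
E = 1.47 - (8.314 * 298 / (3 * 96485)) * ln(53.27)
E = 1.436 V

1.436 V


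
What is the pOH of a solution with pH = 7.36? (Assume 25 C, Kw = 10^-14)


pOH = 14 - pH
pOH = 14 - 7.36
pOH = 6.64

6.64


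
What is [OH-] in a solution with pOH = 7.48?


[OH-] = 10^(-pOH)
[OH-] = 10^(-7.48)
[OH-] = 3.311e-08 M

3.311e-08 M


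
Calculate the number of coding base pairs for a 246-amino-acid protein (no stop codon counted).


Each amino acid = 1 codon = 3 bp
bp = 246 * 3 = 738 bp

738 bp


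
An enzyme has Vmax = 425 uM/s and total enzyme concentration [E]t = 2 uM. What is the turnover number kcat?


kcat = Vmax / [E]t
kcat = 425 / 2
kcat = 212.5 s^-1

212.5 s^-1


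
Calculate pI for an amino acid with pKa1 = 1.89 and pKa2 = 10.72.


pI = (pKa1 + pKa2) / 2
pI = (1.89 + 10.72) / 2
pI = 6.305

6.305


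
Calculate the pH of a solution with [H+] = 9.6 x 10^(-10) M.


pH = -log10([H+])
pH = -log10(9.6 x 10^(-10))
pH = 9.0177

9.0177


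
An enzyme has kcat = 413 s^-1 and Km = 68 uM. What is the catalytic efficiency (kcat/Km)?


Catalytic efficiency = kcat / Km
= 413 / 68
= 6.0735 uM^-1*s^-1

6.0735 uM^-1*s^-1


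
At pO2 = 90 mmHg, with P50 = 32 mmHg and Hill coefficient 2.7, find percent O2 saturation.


Y = pO2^n / (P50^n + pO2^n)
Y = 90^2.7 / (32^2.7 + 90^2.7)
Y = 94.22%

94.22%


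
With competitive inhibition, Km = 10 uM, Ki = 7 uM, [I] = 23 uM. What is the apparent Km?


Km_app = Km * (1 + [I]/Ki)
Km_app = 10 * (1 + 23/7)
Km_app = 42.8571 uM

42.8571 uM


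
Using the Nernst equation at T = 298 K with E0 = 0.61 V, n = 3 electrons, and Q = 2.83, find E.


E = E0 - (RT/nF) * ln(Q)
E = 0.61 - (8.314 * 298 / (3 * 96485)) * ln(2.83)
E = 0.6011 V

0.6011 V


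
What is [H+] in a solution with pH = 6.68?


[H+] = 10^(-pH)
[H+] = 10^(-6.68)
[H+] = 2.089e-07 M

2.089e-07 M


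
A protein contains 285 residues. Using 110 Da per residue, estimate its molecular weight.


MW = n_residues * 110 Da
MW = 285 * 110
MW = 31350 Da

31350 Da


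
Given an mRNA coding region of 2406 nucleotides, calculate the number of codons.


codons = nucleotides / 3
codons = 2406 / 3 = 802

802


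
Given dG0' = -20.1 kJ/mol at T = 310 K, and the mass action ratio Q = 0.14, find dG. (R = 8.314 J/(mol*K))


dG = dG0' + RT * ln(Q) / 1000
dG = -20.1 + 8.314 * 310 * ln(0.14) / 1000
dG = -25.1673 kJ/mol

-25.1673 kJ/mol


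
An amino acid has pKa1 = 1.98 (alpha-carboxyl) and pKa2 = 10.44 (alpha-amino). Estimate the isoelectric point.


pI = (pKa1 + pKa2) / 2
pI = (1.98 + 10.44) / 2
pI = 6.21

6.21


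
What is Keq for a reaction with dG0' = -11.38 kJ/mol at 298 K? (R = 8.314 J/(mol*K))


Keq = exp(-dG0 * 1000 / (R * T))
Keq = exp(-(-11.38) * 1000 / (8.314 * 298))
Keq = 98.8108

98.8108


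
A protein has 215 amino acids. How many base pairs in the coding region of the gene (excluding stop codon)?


Each amino acid = 1 codon = 3 bp
bp = 215 * 3 = 645 bp

645 bp


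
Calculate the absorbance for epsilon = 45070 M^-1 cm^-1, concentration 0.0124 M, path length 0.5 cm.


A = epsilon * c * l
A = 45070 * 0.0124 * 0.5
A = 279.434

279.434


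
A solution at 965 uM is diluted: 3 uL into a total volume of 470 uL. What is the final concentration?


C2 = C1 * V1 / V2
C2 = 965 * 3 / 470
C2 = 6.1596 uM

6.1596 uM


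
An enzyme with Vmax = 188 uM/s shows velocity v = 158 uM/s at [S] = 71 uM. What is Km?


Km = [S] * (Vmax - v) / v
Km = 71 * (188 - 158) / 158
Km = 13.481 uM

13.481 uM


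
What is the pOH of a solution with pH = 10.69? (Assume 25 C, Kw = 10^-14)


pOH = 14 - pH
pOH = 14 - 10.69
pOH = 3.31

3.31


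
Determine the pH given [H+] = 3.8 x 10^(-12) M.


pH = -log10([H+])
pH = -log10(3.8 x 10^(-12))
pH = 11.4202

11.4202


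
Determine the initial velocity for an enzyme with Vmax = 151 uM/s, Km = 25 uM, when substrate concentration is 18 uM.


v = Vmax * [S] / (Km + [S])
v = 151 * 18 / (25 + 18)
v = 63.2093 uM/s

63.2093 uM/s


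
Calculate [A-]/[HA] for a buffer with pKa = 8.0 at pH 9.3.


[A-]/[HA] = 10^(pH - pKa)
= 10^(9.3 - 8.0)
= 19.9526

19.9526


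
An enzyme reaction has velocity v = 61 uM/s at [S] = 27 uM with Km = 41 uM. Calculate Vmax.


Vmax = v * (Km + [S]) / [S]
Vmax = 61 * (41 + 27) / 27
Vmax = 153.6296 uM/s

153.6296 uM/s


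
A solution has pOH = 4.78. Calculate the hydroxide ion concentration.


[OH-] = 10^(-pOH)
[OH-] = 10^(-4.78)
[OH-] = 1.660e-05 M

1.660e-05 M


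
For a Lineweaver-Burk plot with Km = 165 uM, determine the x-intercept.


x-intercept = -1/Km
= -1/165
= -0.0061 1/uM

-0.0061 1/uM


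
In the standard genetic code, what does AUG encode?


Standard genetic code lookup.
Codon AUG -> Met (start)

Met (start)


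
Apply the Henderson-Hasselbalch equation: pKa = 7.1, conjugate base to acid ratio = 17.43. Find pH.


pH = pKa + log10([A-]/[HA])
pH = 7.1 + log10(17.43)
pH = 8.3413

8.3413


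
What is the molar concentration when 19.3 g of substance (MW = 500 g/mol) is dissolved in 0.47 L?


C = (mass / MW) / volume
C = (19.3 / 500) / 0.47
C = 0.0821 M

0.0821 M
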